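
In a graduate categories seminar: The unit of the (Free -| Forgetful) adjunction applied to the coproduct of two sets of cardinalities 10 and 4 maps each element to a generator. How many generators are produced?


The unit eta_X: X -> U(F(X)) of the Free-Forgetful adjunction
maps each element of X to a generator of F(X). For X = S + T (disjoint
union in Set), |S + T| = |S| + |T|.
Total mappings = 10 + 4 = 14.

14


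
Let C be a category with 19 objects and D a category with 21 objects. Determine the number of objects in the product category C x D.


The product category C x D has objects that are pairs (c, d).
Number of pairs = |Ob(C)| * |Ob(D)| = 19 * 21 = 399

399


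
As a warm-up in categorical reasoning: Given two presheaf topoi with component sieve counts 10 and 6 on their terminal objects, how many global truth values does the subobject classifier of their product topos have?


In a product of presheaf topoi E_1 x E_2, the subobject classifier
is Omega = Omega_1 x Omega_2 (componentwise), so
|Omega(top)| = |Omega_1(top_1)| * |Omega_2(top_2)|.
= 10 * 6 = 60.

60


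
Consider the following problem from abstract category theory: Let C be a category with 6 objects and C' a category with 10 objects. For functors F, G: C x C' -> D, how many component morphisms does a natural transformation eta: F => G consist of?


A natural transformation eta: F => G assigns one component morphism per
object of the domain category.
The domain is the product category C x C', so
|Ob(C x C')| = |Ob(C)| * |Ob(C')| = 6 * 10 = 60.
Therefore eta has 60 component morphisms.

60


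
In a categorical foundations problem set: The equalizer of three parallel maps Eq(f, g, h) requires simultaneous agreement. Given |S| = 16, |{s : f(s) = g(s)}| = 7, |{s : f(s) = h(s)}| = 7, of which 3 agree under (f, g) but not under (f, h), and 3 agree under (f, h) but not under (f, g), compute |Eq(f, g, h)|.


Eq(f, g, h) is the triple-agreement set: points in S where all three
maps take the same value. Using inclusion-exclusion on the pairwise data:
Pair (f, g) agrees on 7 points; pair (f, h) on 7 points.
Points agreeing under (f, g) but not (f, h) = 3; under (f, h) but not (f, g) = 3.
Triple-agreement = agreement-in-(f, g) minus points that agree under (f, g) but not (f, h):
|Eq(f, g, h)| = 7 - 3 = 4
(cross-check via (f, h): 7 - 3 = 4.)

4


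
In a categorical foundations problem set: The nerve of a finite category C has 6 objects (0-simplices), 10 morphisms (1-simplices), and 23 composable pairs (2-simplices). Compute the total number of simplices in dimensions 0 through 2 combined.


The 2-skeleton of the nerve N(C) consists of simplices in dimensions 0, 1, 2:
  |N(C)_0| = 6 (objects)
  |N(C)_1| = 10 (morphisms)
  |N(C)_2| = 23 (composable pairs)
Total = 6 + 10 + 23 = 39

39


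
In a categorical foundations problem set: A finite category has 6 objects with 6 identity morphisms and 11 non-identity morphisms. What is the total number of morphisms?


Each object has an identity morphism, giving 6 identities.
Adding the 11 non-identity morphisms:
Total = 6 + 11 = 17

17


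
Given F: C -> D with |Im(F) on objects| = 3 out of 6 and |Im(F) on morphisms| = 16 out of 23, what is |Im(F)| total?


The image of F consists of distinct objects and distinct morphisms.
|Im(F)| on objects = 3
|Im(F)| on morphisms = 16
Total image cardinality = 3 + 16 = 19

19


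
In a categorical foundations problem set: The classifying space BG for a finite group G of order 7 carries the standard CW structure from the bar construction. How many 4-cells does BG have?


In the bar-construction CW model of BG, the n-cells are indexed by
n-tuples [g_1|...|g_n] of non-identity elements of G (degenerate
simplices with some g_i = e do not contribute cells), so there are
(|G| - 1)^n n-cells.
For dim = 4 with |G| = 7:
cells = (7 - 1)^4 = 6^4 = 1296

1296


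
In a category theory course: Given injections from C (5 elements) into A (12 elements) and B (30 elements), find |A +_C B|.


The pushout A +_C B identifies the images of C in A and B.
|A +_C B| = |A| + |B| - |C| (for injections).
= 12 + 30 - 5 = 37

37


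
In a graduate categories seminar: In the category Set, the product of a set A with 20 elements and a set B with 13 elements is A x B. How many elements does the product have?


In Set, the product A x B is the Cartesian product.
By the universal property, |A x B| = |A| * |B|.
|A x B| = 20 * 13 = 260

260


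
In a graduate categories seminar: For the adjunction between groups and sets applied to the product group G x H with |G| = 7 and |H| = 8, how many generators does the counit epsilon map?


The counit epsilon_K: F(U(K)) -> K of the Free-Forgetful adjunction
maps |K| generators of F(U(K)) into K. For K = G x H (the product group),
|G x H| = |G| * |H|.
Total generators mapped = 7 * 8 = 56.

56


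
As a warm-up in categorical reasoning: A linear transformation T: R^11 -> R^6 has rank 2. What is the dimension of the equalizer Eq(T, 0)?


The equalizer of f and the zero map is ker(f).
By the rank-nullity theorem: dim(ker(f)) = dim(domain) - rank(f).
dim(ker(f)) = 11 - 2 = 9

9


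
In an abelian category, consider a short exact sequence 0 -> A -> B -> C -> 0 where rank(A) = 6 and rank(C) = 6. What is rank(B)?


For a short exact sequence 0 -> A -> B -> C -> 0,
rank is additive: rank(B) = rank(A) + rank(C).
rank(B) = 6 + 6 = 12

12


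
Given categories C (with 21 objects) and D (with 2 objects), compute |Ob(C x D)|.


The product category C x D has objects that are pairs (c, d).
Number of pairs = |Ob(C)| * |Ob(D)| = 21 * 2 = 42

42


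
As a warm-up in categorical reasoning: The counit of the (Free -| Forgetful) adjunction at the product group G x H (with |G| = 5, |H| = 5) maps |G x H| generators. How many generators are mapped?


The counit epsilon_K: F(U(K)) -> K of the Free-Forgetful adjunction
maps |K| generators of F(U(K)) into K. For K = G x H (the product group),
|G x H| = |G| * |H|.
Total generators mapped = 5 * 5 = 25.

25


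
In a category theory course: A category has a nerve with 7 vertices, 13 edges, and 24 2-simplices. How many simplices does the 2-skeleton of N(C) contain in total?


The 2-skeleton of the nerve N(C) consists of simplices in dimensions 0, 1, 2:
  |N(C)_0| = 7 (objects)
  |N(C)_1| = 13 (morphisms)
  |N(C)_2| = 24 (composable pairs)
Total = 7 + 13 + 24 = 44

44


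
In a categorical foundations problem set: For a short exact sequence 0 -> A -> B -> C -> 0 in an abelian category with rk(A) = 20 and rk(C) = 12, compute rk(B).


For a short exact sequence 0 -> A -> B -> C -> 0,
rank is additive: rank(B) = rank(A) + rank(C).
rank(B) = 20 + 12 = 32

32


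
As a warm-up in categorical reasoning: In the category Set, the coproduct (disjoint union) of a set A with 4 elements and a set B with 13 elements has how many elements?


In Set, the coproduct A + B is the disjoint union.
|A + B| = |A| + |B| = 4 + 13 = 17

17


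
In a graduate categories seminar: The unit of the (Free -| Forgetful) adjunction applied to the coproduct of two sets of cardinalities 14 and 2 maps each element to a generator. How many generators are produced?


The unit eta_X: X -> U(F(X)) of the Free-Forgetful adjunction
maps each element of X to a generator of F(X). For X = S + T (disjoint
union in Set), |S + T| = |S| + |T|.
Total mappings = 14 + 2 = 16.

16


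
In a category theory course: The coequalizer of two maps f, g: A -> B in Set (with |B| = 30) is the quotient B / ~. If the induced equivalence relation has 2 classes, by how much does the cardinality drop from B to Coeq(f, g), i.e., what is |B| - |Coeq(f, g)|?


The coequalizer Coeq(f, g) = B / ~ has one element per equivalence class.
|B| = 30, |Coeq(f, g)| = 2.
|B| - |Coeq(f, g)| = 30 - 2 = 28.

28


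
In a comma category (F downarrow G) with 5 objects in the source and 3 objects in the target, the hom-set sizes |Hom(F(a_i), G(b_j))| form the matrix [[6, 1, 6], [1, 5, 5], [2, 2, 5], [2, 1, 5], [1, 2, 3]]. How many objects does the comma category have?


Objects of (F downarrow G) are triples (a, b, h: F(a)->G(b)).
The count equals the sum of all entries in the hom-matrix.
sum(row 0) = 13
sum(row 1) = 11
sum(row 2) = 9
sum(row 3) = 8
sum(row 4) = 6
Grand total = 47

47


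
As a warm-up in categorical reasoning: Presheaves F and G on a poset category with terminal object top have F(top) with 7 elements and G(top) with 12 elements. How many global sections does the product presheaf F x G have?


Global sections of a presheaf on a poset with terminal top satisfy
Gamma(H) ~ H(top). Presheaves admit pointwise products, so
(F x G)(top) = F(top) x G(top) (Cartesian product).
|Gamma(F x G)| = |F(top)| * |G(top)| = 7 * 12 = 84.

84


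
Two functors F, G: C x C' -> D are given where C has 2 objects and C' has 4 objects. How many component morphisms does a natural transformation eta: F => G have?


A natural transformation eta: F => G assigns one component morphism per
object of the domain category.
The domain is the product category C x C', so
|Ob(C x C')| = |Ob(C)| * |Ob(C')| = 2 * 4 = 8.
Therefore eta has 8 component morphisms.

8


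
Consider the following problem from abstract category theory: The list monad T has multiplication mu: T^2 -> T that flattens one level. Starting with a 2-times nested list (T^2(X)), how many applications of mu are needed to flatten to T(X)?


Each application of mu: T^2 -> T removes one layer of nesting.
Starting at depth 2 (i.e., T^2(X)), we need to reach T(X).
Number of mu applications = 2 - 1 = 1

1


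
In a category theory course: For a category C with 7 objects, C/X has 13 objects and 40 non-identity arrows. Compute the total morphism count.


In the slice category C/X, objects are morphisms to X.
Identity morphisms: 13 (one per object of C/X).
Non-identity morphisms: 40.
Total = 13 + 40 = 53

53


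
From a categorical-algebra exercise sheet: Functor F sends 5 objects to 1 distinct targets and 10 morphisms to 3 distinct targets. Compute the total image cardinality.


The image of F consists of distinct objects and distinct morphisms.
|Im(F)| on objects = 1
|Im(F)| on morphisms = 3
Total image cardinality = 1 + 3 = 4

4


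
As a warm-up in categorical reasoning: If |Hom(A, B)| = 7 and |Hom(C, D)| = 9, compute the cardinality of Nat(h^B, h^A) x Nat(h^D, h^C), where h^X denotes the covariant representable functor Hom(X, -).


By the Yoneda lemma, Nat(h^B, h^A) is isomorphic to Hom(A, B),
so |Nat(h^B, h^A)| = |Hom(A, B)| and |Nat(h^D, h^C)| = |Hom(C, D)|.
|Hom(A, B)| = 7, |Hom(C, D)| = 9.
|Nat(h^B, h^A) x Nat(h^D, h^C)| = 7 * 9 = 63

63


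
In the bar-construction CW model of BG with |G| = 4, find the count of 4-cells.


In the bar-construction CW model of BG, the n-cells are indexed by
n-tuples [g_1|...|g_n] of non-identity elements of G (degenerate
simplices with some g_i = e do not contribute cells), so there are
(|G| - 1)^n n-cells.
For dim = 4 with |G| = 4:
cells = (4 - 1)^4 = 3^4 = 81

81


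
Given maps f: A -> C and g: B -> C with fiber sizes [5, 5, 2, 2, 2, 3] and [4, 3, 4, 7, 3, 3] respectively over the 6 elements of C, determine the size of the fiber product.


The pullback A x_C B consists of pairs (a, b) with f(a) = g(b).
For each element c in C, the fiber product has |f^-1(c)| * |g^-1(c)| elements.
Summing over C: 5 * 4 + 5 * 3 + 2 * 4 + 2 * 7 + 2 * 3 + 3 * 3
= 20 + 15 + 8 + 14 + 6 + 9 = 72

72


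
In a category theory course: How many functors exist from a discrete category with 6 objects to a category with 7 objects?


A functor from a discrete category C to D is determined by
where each object maps. Each of the 6 objects of C can map
to any of the 7 objects of D independently.
Number of functors = 7^6 = 117649

117649


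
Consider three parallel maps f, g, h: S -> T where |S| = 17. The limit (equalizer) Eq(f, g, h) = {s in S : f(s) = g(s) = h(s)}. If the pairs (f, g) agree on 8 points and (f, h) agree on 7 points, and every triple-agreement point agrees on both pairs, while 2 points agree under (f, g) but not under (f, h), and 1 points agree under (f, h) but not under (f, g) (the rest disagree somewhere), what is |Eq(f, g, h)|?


Eq(f, g, h) is the triple-agreement set: points in S where all three
maps take the same value. Using inclusion-exclusion on the pairwise data:
Pair (f, g) agrees on 8 points; pair (f, h) on 7 points.
Points agreeing under (f, g) but not (f, h) = 2; under (f, h) but not (f, g) = 1.
Triple-agreement = agreement-in-(f, g) minus points that agree under (f, g) but not (f, h):
|Eq(f, g, h)| = 8 - 2 = 6
(cross-check via (f, h): 7 - 1 = 6.)

6


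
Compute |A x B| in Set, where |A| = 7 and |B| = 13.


In Set, the product A x B is the Cartesian product.
By the universal property, |A x B| = |A| * |B|.
|A x B| = 7 * 13 = 91

91


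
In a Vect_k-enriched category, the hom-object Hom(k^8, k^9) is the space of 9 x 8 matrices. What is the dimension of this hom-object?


In Vect-enriched categories, Hom(k^n, k^m) is the space of m x n matrices.
dim(Hom(k^8, k^9)) = 9 * 8 = 72

72


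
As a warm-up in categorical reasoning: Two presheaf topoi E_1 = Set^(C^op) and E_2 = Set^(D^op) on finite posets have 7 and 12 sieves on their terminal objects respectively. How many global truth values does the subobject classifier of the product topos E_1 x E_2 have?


In a product of presheaf topoi E_1 x E_2, the subobject classifier
is Omega = Omega_1 x Omega_2 (componentwise), so
|Omega(top)| = |Omega_1(top_1)| * |Omega_2(top_2)|.
= 7 * 12 = 84.

84


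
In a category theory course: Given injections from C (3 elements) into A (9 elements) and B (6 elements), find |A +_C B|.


The pushout A +_C B identifies the images of C in A and B.
|A +_C B| = |A| + |B| - |C| (for injections).
= 9 + 6 - 3 = 12

12


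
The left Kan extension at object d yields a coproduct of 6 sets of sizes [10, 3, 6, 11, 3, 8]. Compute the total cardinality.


Pointwise, the left Kan extension (Lan_F H)(d) is the colimit, indexed
by the comma category (F downarrow d), of H composed with the
projection (F downarrow d) -> C. Here that colimit is given
as a coproduct (disjoint union) of sets, so its cardinality is the
sum of the sizes of the summands.
Coproduct of sets with sizes: 10 + 3 + 6 + 11 + 3 + 8
= 41

41


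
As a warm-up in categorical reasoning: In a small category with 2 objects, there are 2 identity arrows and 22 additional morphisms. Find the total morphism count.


Each object has an identity morphism, giving 2 identities.
Adding the 22 non-identity morphisms:
Total = 2 + 22 = 24

24


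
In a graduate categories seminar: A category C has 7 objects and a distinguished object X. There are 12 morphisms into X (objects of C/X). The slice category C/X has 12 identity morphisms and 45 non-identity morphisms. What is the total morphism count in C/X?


In the slice category C/X, objects are morphisms to X.
Identity morphisms: 12 (one per object of C/X).
Non-identity morphisms: 45.
Total = 12 + 45 = 57

57


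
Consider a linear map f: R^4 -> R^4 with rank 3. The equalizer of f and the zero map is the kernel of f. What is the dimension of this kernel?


The equalizer of f and the zero map is ker(f).
By the rank-nullity theorem: dim(ker(f)) = dim(domain) - rank(f).
dim(ker(f)) = 4 - 3 = 1

1


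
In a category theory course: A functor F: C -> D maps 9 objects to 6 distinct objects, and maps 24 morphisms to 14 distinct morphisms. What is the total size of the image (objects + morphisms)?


The image of F consists of distinct objects and distinct morphisms.
|Im(F)| on objects = 6
|Im(F)| on morphisms = 14
Total image cardinality = 6 + 14 = 20

20


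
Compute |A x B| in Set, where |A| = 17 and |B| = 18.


In Set, the product A x B is the Cartesian product.
By the universal property, |A x B| = |A| * |B|.
|A x B| = 17 * 18 = 306

306


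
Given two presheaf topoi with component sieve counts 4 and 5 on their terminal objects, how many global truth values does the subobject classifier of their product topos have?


In a product of presheaf topoi E_1 x E_2, the subobject classifier
is Omega = Omega_1 x Omega_2 (componentwise), so
|Omega(top)| = |Omega_1(top_1)| * |Omega_2(top_2)|.
= 4 * 5 = 20.

20


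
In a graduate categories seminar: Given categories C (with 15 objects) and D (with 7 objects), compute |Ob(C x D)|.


The product category C x D has objects that are pairs (c, d).
Number of pairs = |Ob(C)| * |Ob(D)| = 15 * 7 = 105

105


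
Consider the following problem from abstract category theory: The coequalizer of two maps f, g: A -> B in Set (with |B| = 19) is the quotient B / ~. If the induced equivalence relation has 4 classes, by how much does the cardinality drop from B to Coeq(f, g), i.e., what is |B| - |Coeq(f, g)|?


The coequalizer Coeq(f, g) = B / ~ has one element per equivalence class.
|B| = 19, |Coeq(f, g)| = 4.
|B| - |Coeq(f, g)| = 19 - 4 = 15.

15


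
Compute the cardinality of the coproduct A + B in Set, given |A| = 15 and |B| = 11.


In Set, the coproduct A + B is the disjoint union.
|A + B| = |A| + |B| = 15 + 11 = 26

26


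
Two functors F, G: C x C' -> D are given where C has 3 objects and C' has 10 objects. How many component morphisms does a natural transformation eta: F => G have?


A natural transformation eta: F => G assigns one component morphism per
object of the domain category.
The domain is the product category C x C', so
|Ob(C x C')| = |Ob(C)| * |Ob(C')| = 3 * 10 = 30.
Therefore eta has 30 component morphisms.

30


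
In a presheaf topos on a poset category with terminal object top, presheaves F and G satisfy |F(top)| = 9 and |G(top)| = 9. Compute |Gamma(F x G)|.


Global sections of a presheaf on a poset with terminal top satisfy
Gamma(H) ~ H(top). Presheaves admit pointwise products, so
(F x G)(top) = F(top) x G(top) (Cartesian product).
|Gamma(F x G)| = |F(top)| * |G(top)| = 9 * 9 = 81.

81


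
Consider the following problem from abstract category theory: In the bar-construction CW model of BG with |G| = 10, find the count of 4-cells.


In the bar-construction CW model of BG, the n-cells are indexed by
n-tuples [g_1|...|g_n] of non-identity elements of G (degenerate
simplices with some g_i = e do not contribute cells), so there are
(|G| - 1)^n n-cells.
For dim = 4 with |G| = 10:
cells = (10 - 1)^4 = 9^4 = 6561

6561


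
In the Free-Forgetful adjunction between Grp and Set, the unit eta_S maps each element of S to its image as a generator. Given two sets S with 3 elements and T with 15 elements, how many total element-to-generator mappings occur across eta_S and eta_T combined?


The unit eta_X: X -> U(F(X)) of the Free-Forgetful adjunction
maps each element of X to a generator of F(X). For X = S + T (disjoint
union in Set), |S + T| = |S| + |T|.
Total mappings = 3 + 15 = 18.

18


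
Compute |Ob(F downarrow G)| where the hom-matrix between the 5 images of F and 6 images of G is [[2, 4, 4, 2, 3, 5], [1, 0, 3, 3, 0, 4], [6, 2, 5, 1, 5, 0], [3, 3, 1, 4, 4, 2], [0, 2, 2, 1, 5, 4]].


Objects of (F downarrow G) are triples (a, b, h: F(a)->G(b)).
The count equals the sum of all entries in the hom-matrix.
sum(row 0) = 20
sum(row 1) = 11
sum(row 2) = 19
sum(row 3) = 17
sum(row 4) = 14
Grand total = 81

81


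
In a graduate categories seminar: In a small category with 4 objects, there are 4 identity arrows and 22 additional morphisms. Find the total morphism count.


Each object has an identity morphism, giving 4 identities.
Adding the 22 non-identity morphisms:
Total = 4 + 22 = 26

26


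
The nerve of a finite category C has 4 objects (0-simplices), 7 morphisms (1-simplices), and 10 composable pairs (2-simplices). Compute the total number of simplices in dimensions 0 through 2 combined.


The 2-skeleton of the nerve N(C) consists of simplices in dimensions 0, 1, 2:
  |N(C)_0| = 4 (objects)
  |N(C)_1| = 7 (morphisms)
  |N(C)_2| = 10 (composable pairs)
Total = 4 + 7 + 10 = 21

21


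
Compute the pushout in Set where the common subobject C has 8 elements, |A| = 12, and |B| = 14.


The pushout A +_C B identifies the images of C in A and B.
|A +_C B| = |A| + |B| - |C| (for injections).
= 12 + 14 - 8 = 18

18


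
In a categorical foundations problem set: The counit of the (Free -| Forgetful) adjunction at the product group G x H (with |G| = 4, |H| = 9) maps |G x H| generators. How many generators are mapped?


The counit epsilon_K: F(U(K)) -> K of the Free-Forgetful adjunction
maps |K| generators of F(U(K)) into K. For K = G x H (the product group),
|G x H| = |G| * |H|.
Total generators mapped = 4 * 9 = 36.

36


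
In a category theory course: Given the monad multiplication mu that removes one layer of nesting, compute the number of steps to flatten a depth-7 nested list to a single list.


Each application of mu: T^2 -> T removes one layer of nesting.
Starting at depth 7 (i.e., T^7(X)), we need to reach T(X).
Number of mu applications = 7 - 1 = 6

6


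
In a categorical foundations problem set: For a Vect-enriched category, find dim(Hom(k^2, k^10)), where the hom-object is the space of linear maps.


In Vect-enriched categories, Hom(k^n, k^m) is the space of m x n matrices.
dim(Hom(k^2, k^10)) = 10 * 2 = 20

20


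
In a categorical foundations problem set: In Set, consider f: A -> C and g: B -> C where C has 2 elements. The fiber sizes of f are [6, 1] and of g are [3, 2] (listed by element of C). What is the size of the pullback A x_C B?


The pullback A x_C B consists of pairs (a, b) with f(a) = g(b).
For each element c in C, the fiber product has |f^-1(c)| * |g^-1(c)| elements.
Summing over C: 6 * 3 + 1 * 2
= 18 + 2 = 20

20


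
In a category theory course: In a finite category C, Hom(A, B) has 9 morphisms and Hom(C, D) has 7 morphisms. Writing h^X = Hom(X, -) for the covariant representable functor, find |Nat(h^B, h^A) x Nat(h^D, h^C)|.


By the Yoneda lemma, Nat(h^B, h^A) is isomorphic to Hom(A, B),
so |Nat(h^B, h^A)| = |Hom(A, B)| and |Nat(h^D, h^C)| = |Hom(C, D)|.
|Hom(A, B)| = 9, |Hom(C, D)| = 7.
|Nat(h^B, h^A) x Nat(h^D, h^C)| = 9 * 7 = 63

63


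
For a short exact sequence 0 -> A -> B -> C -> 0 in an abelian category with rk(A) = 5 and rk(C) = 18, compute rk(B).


For a short exact sequence 0 -> A -> B -> C -> 0,
rank is additive: rank(B) = rank(A) + rank(C).
rank(B) = 5 + 18 = 23

23


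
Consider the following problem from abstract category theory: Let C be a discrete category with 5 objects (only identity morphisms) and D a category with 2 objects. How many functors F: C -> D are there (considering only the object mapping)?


A functor from a discrete category C to D is determined by
where each object maps. Each of the 5 objects of C can map
to any of the 2 objects of D independently.
Number of functors = 2^5 = 32

32


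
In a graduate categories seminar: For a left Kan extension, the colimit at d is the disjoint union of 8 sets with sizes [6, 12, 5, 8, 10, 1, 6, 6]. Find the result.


Pointwise, the left Kan extension (Lan_F H)(d) is the colimit, indexed
by the comma category (F downarrow d), of H composed with the
projection (F downarrow d) -> C. Here that colimit is given
as a coproduct (disjoint union) of sets, so its cardinality is the
sum of the sizes of the summands.
Coproduct of sets with sizes: 6 + 12 + 5 + 8 + 10 + 1 + 6 + 6
= 54

54


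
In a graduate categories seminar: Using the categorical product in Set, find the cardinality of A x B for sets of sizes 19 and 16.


In Set, the product A x B is the Cartesian product.
By the universal property, |A x B| = |A| * |B|.
|A x B| = 19 * 16 = 304

304


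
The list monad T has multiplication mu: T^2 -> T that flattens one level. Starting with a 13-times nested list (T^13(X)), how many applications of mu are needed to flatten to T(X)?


Each application of mu: T^2 -> T removes one layer of nesting.
Starting at depth 13 (i.e., T^13(X)), we need to reach T(X).
Number of mu applications = 13 - 1 = 12

12


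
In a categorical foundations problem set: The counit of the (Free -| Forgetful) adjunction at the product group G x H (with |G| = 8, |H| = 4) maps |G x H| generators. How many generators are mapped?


The counit epsilon_K: F(U(K)) -> K of the Free-Forgetful adjunction
maps |K| generators of F(U(K)) into K. For K = G x H (the product group),
|G x H| = |G| * |H|.
Total generators mapped = 8 * 4 = 32.

32


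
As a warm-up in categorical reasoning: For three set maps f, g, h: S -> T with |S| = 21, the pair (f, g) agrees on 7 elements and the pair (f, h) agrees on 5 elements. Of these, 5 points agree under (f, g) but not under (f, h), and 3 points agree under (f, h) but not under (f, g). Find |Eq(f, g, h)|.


Eq(f, g, h) is the triple-agreement set: points in S where all three
maps take the same value. Using inclusion-exclusion on the pairwise data:
Pair (f, g) agrees on 7 points; pair (f, h) on 5 points.
Points agreeing under (f, g) but not (f, h) = 5; under (f, h) but not (f, g) = 3.
Triple-agreement = agreement-in-(f, g) minus points that agree under (f, g) but not (f, h):
|Eq(f, g, h)| = 7 - 5 = 2
(cross-check via (f, h): 5 - 3 = 2.)

2


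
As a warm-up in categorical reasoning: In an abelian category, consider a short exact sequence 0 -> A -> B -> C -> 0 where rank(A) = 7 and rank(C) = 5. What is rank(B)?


For a short exact sequence 0 -> A -> B -> C -> 0,
rank is additive: rank(B) = rank(A) + rank(C).
rank(B) = 7 + 5 = 12

12


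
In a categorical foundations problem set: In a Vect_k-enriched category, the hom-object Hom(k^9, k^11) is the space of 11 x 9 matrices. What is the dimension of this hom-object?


In Vect-enriched categories, Hom(k^n, k^m) is the space of m x n matrices.
dim(Hom(k^9, k^11)) = 11 * 9 = 99

99


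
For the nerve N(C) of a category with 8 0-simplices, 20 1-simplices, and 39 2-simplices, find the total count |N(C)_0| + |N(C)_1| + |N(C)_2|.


The 2-skeleton of the nerve N(C) consists of simplices in dimensions 0, 1, 2:
  |N(C)_0| = 8 (objects)
  |N(C)_1| = 20 (morphisms)
  |N(C)_2| = 39 (composable pairs)
Total = 8 + 20 + 39 = 67

67


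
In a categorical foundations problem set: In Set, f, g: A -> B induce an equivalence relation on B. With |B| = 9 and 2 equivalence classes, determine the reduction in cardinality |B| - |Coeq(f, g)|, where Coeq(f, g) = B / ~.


The coequalizer Coeq(f, g) = B / ~ has one element per equivalence class.
|B| = 9, |Coeq(f, g)| = 2.
|B| - |Coeq(f, g)| = 9 - 2 = 7.

7


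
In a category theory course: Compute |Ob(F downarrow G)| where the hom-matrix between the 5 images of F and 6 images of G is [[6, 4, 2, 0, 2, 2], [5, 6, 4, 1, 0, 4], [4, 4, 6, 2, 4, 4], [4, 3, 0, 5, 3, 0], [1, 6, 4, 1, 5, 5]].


Objects of (F downarrow G) are triples (a, b, h: F(a)->G(b)).
The count equals the sum of all entries in the hom-matrix.
sum(row 0) = 16
sum(row 1) = 20
sum(row 2) = 24
sum(row 3) = 15
sum(row 4) = 22
Grand total = 97

97


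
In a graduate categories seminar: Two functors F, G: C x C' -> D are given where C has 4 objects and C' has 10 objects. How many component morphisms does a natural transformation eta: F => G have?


A natural transformation eta: F => G assigns one component morphism per
object of the domain category.
The domain is the product category C x C', so
|Ob(C x C')| = |Ob(C)| * |Ob(C')| = 4 * 10 = 40.
Therefore eta has 40 component morphisms.

40


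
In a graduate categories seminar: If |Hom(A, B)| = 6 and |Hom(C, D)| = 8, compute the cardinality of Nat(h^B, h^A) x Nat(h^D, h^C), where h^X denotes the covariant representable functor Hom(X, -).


By the Yoneda lemma, Nat(h^B, h^A) is isomorphic to Hom(A, B),
so |Nat(h^B, h^A)| = |Hom(A, B)| and |Nat(h^D, h^C)| = |Hom(C, D)|.
|Hom(A, B)| = 6, |Hom(C, D)| = 8.
|Nat(h^B, h^A) x Nat(h^D, h^C)| = 6 * 8 = 48

48


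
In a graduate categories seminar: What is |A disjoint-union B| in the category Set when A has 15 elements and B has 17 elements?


In Set, the coproduct A + B is the disjoint union.
|A + B| = |A| + |B| = 15 + 17 = 32

32


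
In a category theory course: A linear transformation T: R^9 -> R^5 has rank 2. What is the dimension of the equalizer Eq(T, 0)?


The equalizer of f and the zero map is ker(f).
By the rank-nullity theorem: dim(ker(f)) = dim(domain) - rank(f).
dim(ker(f)) = 9 - 2 = 7

7


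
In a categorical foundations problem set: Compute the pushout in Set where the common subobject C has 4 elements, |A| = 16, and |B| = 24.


The pushout A +_C B identifies the images of C in A and B.
|A +_C B| = |A| + |B| - |C| (for injections).
= 16 + 24 - 4 = 36

36


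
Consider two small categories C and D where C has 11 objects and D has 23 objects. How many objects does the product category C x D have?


The product category C x D has objects that are pairs (c, d).
Number of pairs = |Ob(C)| * |Ob(D)| = 11 * 23 = 253

253


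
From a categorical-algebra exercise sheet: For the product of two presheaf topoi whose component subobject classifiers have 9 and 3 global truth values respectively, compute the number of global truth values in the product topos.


In a product of presheaf topoi E_1 x E_2, the subobject classifier
is Omega = Omega_1 x Omega_2 (componentwise), so
|Omega(top)| = |Omega_1(top_1)| * |Omega_2(top_2)|.
= 9 * 3 = 27.

27


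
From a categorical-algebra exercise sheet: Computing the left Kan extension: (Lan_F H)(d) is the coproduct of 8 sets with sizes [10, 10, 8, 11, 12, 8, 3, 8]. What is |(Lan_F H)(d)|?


Pointwise, the left Kan extension (Lan_F H)(d) is the colimit, indexed
by the comma category (F downarrow d), of H composed with the
projection (F downarrow d) -> C. Here that colimit is given
as a coproduct (disjoint union) of sets, so its cardinality is the
sum of the sizes of the summands.
Coproduct of sets with sizes: 10 + 10 + 8 + 11 + 12 + 8 + 3 + 8
= 70

70


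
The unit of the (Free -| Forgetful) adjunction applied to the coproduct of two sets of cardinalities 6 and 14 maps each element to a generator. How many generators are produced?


The unit eta_X: X -> U(F(X)) of the Free-Forgetful adjunction
maps each element of X to a generator of F(X). For X = S + T (disjoint
union in Set), |S + T| = |S| + |T|.
Total mappings = 6 + 14 = 20.

20


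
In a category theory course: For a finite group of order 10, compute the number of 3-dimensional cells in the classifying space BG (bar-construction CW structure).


In the bar-construction CW model of BG, the n-cells are indexed by
n-tuples [g_1|...|g_n] of non-identity elements of G (degenerate
simplices with some g_i = e do not contribute cells), so there are
(|G| - 1)^n n-cells.
For dim = 3 with |G| = 10:
cells = (10 - 1)^3 = 9^3 = 729

729


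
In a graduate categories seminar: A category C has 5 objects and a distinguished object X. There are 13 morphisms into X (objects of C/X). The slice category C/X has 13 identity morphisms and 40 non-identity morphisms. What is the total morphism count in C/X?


In the slice category C/X, objects are morphisms to X.
Identity morphisms: 13 (one per object of C/X).
Non-identity morphisms: 40.
Total = 13 + 40 = 53

53


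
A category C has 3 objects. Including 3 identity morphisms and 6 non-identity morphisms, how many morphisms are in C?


Each object has an identity morphism, giving 3 identities.
Adding the 6 non-identity morphisms:
Total = 3 + 6 = 9

9


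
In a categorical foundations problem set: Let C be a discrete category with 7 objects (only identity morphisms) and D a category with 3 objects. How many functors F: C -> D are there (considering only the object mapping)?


A functor from a discrete category C to D is determined by
where each object maps. Each of the 7 objects of C can map
to any of the 3 objects of D independently.
Number of functors = 3^7 = 2187

2187


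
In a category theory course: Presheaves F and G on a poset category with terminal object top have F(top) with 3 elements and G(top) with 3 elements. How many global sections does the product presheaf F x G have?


Global sections of a presheaf on a poset with terminal top satisfy
Gamma(H) ~ H(top). Presheaves admit pointwise products, so
(F x G)(top) = F(top) x G(top) (Cartesian product).
|Gamma(F x G)| = |F(top)| * |G(top)| = 3 * 3 = 9.

9


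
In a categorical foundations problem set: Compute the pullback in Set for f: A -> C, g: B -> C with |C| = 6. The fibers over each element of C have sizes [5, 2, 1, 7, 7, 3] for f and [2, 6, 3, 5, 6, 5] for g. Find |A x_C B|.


The pullback A x_C B consists of pairs (a, b) with f(a) = g(b).
For each element c in C, the fiber product has |f^-1(c)| * |g^-1(c)| elements.
Summing over C: 5 * 2 + 2 * 6 + 1 * 3 + 7 * 5 + 7 * 6 + 3 * 5
= 10 + 12 + 3 + 35 + 42 + 15 = 117

117


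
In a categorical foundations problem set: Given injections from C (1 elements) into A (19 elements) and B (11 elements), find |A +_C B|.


The pushout A +_C B identifies the images of C in A and B.
|A +_C B| = |A| + |B| - |C| (for injections).
= 19 + 11 - 1 = 29

29


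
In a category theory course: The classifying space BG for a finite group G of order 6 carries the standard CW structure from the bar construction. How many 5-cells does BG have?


In the bar-construction CW model of BG, the n-cells are indexed by
n-tuples [g_1|...|g_n] of non-identity elements of G (degenerate
simplices with some g_i = e do not contribute cells), so there are
(|G| - 1)^n n-cells.
For dim = 5 with |G| = 6:
cells = (6 - 1)^5 = 5^5 = 3125

3125


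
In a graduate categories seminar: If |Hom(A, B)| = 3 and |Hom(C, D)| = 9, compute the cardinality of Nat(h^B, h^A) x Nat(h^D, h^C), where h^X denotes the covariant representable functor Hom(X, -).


By the Yoneda lemma, Nat(h^B, h^A) is isomorphic to Hom(A, B),
so |Nat(h^B, h^A)| = |Hom(A, B)| and |Nat(h^D, h^C)| = |Hom(C, D)|.
|Hom(A, B)| = 3, |Hom(C, D)| = 9.
|Nat(h^B, h^A) x Nat(h^D, h^C)| = 3 * 9 = 27

27


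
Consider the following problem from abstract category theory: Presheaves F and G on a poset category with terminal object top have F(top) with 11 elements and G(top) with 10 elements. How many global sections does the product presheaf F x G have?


Global sections of a presheaf on a poset with terminal top satisfy
Gamma(H) ~ H(top). Presheaves admit pointwise products, so
(F x G)(top) = F(top) x G(top) (Cartesian product).
|Gamma(F x G)| = |F(top)| * |G(top)| = 11 * 10 = 110.

110


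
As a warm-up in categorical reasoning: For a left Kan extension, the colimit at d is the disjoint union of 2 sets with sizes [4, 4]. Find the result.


Pointwise, the left Kan extension (Lan_F H)(d) is the colimit, indexed
by the comma category (F downarrow d), of H composed with the
projection (F downarrow d) -> C. Here that colimit is given
as a coproduct (disjoint union) of sets, so its cardinality is the
sum of the sizes of the summands.
Coproduct of sets with sizes: 4 + 4
= 8

8


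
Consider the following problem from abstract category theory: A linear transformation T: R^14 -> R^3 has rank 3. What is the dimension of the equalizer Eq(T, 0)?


The equalizer of f and the zero map is ker(f).
By the rank-nullity theorem: dim(ker(f)) = dim(domain) - rank(f).
dim(ker(f)) = 14 - 3 = 11

11


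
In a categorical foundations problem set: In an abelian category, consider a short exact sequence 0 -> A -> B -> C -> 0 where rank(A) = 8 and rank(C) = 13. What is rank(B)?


For a short exact sequence 0 -> A -> B -> C -> 0,
rank is additive: rank(B) = rank(A) + rank(C).
rank(B) = 8 + 13 = 21

21


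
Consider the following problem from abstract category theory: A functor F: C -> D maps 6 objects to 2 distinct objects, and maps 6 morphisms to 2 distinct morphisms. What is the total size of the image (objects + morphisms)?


The image of F consists of distinct objects and distinct morphisms.
|Im(F)| on objects = 2
|Im(F)| on morphisms = 2
Total image cardinality = 2 + 2 = 4

4


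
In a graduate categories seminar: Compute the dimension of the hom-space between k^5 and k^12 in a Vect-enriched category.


In Vect-enriched categories, Hom(k^n, k^m) is the space of m x n matrices.
dim(Hom(k^5, k^12)) = 12 * 5 = 60

60


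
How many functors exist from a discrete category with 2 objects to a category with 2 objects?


A functor from a discrete category C to D is determined by
where each object maps. Each of the 2 objects of C can map
to any of the 2 objects of D independently.
Number of functors = 2^2 = 4

4


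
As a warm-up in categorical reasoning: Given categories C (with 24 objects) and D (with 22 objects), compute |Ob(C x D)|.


The product category C x D has objects that are pairs (c, d).
Number of pairs = |Ob(C)| * |Ob(D)| = 24 * 22 = 528

528


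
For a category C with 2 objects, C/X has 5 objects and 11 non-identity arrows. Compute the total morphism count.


In the slice category C/X, objects are morphisms to X.
Identity morphisms: 5 (one per object of C/X).
Non-identity morphisms: 11.
Total = 5 + 11 = 16

16


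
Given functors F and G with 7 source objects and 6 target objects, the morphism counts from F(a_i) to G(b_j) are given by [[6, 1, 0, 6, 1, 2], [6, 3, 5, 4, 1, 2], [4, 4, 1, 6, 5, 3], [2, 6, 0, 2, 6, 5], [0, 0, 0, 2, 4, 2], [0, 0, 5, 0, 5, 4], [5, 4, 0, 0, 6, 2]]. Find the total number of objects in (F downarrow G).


Objects of (F downarrow G) are triples (a, b, h: F(a)->G(b)).
The count equals the sum of all entries in the hom-matrix.
sum(row 0) = 16
sum(row 1) = 21
sum(row 2) = 23
sum(row 3) = 21
sum(row 4) = 8
sum(row 5) = 14
sum(row 6) = 17
Grand total = 120

120


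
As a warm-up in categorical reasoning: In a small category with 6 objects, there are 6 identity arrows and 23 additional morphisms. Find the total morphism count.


Each object has an identity morphism, giving 6 identities.
Adding the 23 non-identity morphisms:
Total = 6 + 23 = 29

29


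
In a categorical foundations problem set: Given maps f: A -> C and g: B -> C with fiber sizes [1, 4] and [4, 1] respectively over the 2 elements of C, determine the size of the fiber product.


The pullback A x_C B consists of pairs (a, b) with f(a) = g(b).
For each element c in C, the fiber product has |f^-1(c)| * |g^-1(c)| elements.
Summing over C: 1 * 4 + 4 * 1
= 4 + 4 = 8

8


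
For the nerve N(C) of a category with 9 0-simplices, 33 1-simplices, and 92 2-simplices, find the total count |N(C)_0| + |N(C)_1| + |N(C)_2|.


The 2-skeleton of the nerve N(C) consists of simplices in dimensions 0, 1, 2:
  |N(C)_0| = 9 (objects)
  |N(C)_1| = 33 (morphisms)
  |N(C)_2| = 92 (composable pairs)
Total = 9 + 33 + 92 = 134

134


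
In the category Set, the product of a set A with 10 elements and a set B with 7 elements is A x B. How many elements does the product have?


In Set, the product A x B is the Cartesian product.
By the universal property, |A x B| = |A| * |B|.
|A x B| = 10 * 7 = 70

70


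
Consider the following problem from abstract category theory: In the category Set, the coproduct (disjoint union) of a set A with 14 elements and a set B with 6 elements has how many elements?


In Set, the coproduct A + B is the disjoint union.
|A + B| = |A| + |B| = 14 + 6 = 20

20


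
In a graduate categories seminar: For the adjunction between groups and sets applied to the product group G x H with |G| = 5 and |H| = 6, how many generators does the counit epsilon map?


The counit epsilon_K: F(U(K)) -> K of the Free-Forgetful adjunction
maps |K| generators of F(U(K)) into K. For K = G x H (the product group),
|G x H| = |G| * |H|.
Total generators mapped = 5 * 6 = 30.

30


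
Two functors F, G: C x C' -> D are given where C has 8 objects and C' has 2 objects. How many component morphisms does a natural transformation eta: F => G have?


A natural transformation eta: F => G assigns one component morphism per
object of the domain category.
The domain is the product category C x C', so
|Ob(C x C')| = |Ob(C)| * |Ob(C')| = 8 * 2 = 16.
Therefore eta has 16 component morphisms.

16
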